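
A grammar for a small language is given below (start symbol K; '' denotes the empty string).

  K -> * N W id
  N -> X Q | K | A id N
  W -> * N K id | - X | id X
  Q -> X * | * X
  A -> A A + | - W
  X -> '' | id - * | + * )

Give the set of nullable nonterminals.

Directly nullable (have an ''-production): X.
No other nonterminal has a production whose RHS symbols are all nullable.

{ X }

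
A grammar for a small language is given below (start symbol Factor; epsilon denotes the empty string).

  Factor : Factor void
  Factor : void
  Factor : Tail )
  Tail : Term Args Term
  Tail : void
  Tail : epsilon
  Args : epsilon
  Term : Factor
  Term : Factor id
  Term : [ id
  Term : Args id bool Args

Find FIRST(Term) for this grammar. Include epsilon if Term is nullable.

{ ), [, id, void }

From Term : Factor: add FIRST(Factor) = { ), [, id, void }.
From Term : Factor id: add FIRST(Factor) = { ), [, id, void }.
Term : [ id contributes {[}.
From Term : Args id bool Args: Args nullable, take FIRST(Args) ∪ {id} = { id }.
Union: FIRST(Term) = { ), [, id, void }.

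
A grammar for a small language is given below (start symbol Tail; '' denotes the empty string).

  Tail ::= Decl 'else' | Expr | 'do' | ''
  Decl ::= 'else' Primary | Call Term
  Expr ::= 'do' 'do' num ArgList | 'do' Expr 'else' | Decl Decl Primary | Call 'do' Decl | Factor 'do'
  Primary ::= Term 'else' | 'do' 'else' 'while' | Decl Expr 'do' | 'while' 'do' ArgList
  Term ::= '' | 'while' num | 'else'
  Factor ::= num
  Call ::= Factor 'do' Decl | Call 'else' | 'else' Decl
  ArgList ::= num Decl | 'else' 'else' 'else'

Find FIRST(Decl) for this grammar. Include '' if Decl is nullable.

Decl ::= 'else' Primary contributes {'else'}.
From Decl ::= Call Term: add FIRST(Call) = { 'else', num }.
Union: FIRST(Decl) = { 'else', num }.

{ 'else', num }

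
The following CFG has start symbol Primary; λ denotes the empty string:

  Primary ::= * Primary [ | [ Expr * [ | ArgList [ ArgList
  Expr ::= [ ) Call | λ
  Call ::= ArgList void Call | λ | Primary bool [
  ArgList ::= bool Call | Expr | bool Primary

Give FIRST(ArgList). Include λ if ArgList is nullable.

ArgList ::= bool Call contributes {bool}.
From ArgList ::= Expr: add FIRST(Expr) = { [, λ } (including λ since Expr is nullable).
ArgList ::= bool Primary contributes {bool}.
Union: FIRST(ArgList) = { [, bool, λ }.

{ [, bool, λ }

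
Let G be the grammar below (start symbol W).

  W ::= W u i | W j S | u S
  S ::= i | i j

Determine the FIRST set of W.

{ u }

From W ::= W u i: add FIRST(W) = { u }.
From W ::= W j S: add FIRST(W) = { u }.
W ::= u S contributes {u}.
Union: FIRST(W) = { u }.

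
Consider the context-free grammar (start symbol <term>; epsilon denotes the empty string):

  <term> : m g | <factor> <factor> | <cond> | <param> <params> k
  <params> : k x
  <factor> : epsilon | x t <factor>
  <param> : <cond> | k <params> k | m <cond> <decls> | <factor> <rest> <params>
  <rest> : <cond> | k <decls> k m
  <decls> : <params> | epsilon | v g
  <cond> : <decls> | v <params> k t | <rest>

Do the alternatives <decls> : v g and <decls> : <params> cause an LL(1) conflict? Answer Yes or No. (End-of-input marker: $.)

FIRST(v g) = { v } and FIRST(<params>) = { k }.
The FIRST sets are disjoint and neither alternative is nullable — no conflict.

No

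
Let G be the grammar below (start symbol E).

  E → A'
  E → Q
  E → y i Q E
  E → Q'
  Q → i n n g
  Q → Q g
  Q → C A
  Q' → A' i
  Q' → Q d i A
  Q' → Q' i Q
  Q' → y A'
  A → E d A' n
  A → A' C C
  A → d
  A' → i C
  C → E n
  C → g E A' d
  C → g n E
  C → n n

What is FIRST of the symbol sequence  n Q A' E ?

n is a terminal; add {n} and stop.

{ n }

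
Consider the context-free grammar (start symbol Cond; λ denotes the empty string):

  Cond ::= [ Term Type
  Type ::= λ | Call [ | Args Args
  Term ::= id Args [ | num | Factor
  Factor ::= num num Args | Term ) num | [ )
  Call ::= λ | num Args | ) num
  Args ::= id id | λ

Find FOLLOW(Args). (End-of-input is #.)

{ #, ), [, id, num }

In Type ::= Args Args: add FIRST(Args)\{λ} = { id }.
  Since Args is nullable, also add FOLLOW(Type) = { # }.
In Type ::= Args Args: Args is at the end, add FOLLOW(Type) = { # }.
In Term ::= id Args [: add FIRST([) = { [ }.
In Factor ::= num num Args: Args is at the end, add FOLLOW(Factor) = { #, ), [, id, num }.
In Call ::= num Args: Args is at the end, add FOLLOW(Call) = { [ }.
Union: FOLLOW(Args) = { #, ), [, id, num }.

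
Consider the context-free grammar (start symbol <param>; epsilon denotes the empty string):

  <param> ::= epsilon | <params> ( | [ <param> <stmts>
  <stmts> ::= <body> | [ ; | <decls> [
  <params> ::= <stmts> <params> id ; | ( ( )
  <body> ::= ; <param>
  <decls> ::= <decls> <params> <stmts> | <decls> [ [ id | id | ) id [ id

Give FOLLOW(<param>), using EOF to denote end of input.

{ EOF, (, ), ;, [, id }

<param> is the start symbol, so EOF ∈ FOLLOW(<param>).
In <param> ::= [ <param> <stmts>: add FIRST(<stmts>) = { ), ;, [, id }.
In <body> ::= ; <param>: <param> is at the end, add FOLLOW(<body>) = { EOF, (, ), ;, [, id }.
Union: FOLLOW(<param>) = { EOF, (, ), ;, [, id }.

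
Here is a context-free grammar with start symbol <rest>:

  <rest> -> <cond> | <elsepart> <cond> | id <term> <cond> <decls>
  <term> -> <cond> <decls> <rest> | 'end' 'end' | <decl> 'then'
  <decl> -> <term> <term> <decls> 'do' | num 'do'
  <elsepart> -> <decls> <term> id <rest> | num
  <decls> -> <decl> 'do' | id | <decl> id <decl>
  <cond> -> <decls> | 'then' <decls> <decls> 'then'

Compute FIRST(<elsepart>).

{ 'end', 'then', id, num }

From <elsepart> -> <decls> <term> id <rest>: add FIRST(<decls>) = { 'end', 'then', id, num }.
<elsepart> -> num contributes {num}.
Union: FIRST(<elsepart>) = { 'end', 'then', id, num }.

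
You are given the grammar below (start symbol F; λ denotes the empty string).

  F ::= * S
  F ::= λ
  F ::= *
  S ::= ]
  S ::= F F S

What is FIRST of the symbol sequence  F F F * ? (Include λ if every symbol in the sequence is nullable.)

Add FIRST(F)\{λ} = { * }; F is nullable, continue.
Add FIRST(F)\{λ} = { * }; F is nullable, continue.
Add FIRST(F)\{λ} = { * }; F is nullable, continue.
* is a terminal; add {*} and stop.

{ * }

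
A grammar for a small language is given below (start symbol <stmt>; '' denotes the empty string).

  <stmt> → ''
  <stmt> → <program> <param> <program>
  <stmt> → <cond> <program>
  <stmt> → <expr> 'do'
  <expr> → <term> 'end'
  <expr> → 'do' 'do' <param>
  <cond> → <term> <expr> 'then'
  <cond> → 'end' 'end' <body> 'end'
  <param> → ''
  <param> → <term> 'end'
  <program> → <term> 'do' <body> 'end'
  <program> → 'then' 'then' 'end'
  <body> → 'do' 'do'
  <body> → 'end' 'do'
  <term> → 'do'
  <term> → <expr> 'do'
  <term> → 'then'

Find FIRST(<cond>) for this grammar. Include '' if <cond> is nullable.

From <cond> → <term> <expr> 'then': add FIRST(<term>) = { 'do', 'then' }.
<cond> → 'end' 'end' <body> 'end' contributes {'end'}.
Union: FIRST(<cond>) = { 'do', 'end', 'then' }.

{ 'do', 'end', 'then' }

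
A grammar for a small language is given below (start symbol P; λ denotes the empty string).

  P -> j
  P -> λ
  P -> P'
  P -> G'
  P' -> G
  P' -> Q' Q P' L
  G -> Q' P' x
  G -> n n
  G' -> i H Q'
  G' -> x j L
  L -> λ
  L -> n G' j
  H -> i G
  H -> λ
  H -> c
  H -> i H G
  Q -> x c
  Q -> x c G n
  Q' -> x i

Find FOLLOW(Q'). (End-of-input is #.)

{ #, j, n, x }

In P' -> Q' Q P' L: add FIRST(Q P' L) = { x }.
In G -> Q' P' x: add FIRST(P' x) = { n, x }.
In G' -> i H Q': Q' is at the end, add FOLLOW(G') = { #, j }.
Union: FOLLOW(Q') = { #, j, n, x }.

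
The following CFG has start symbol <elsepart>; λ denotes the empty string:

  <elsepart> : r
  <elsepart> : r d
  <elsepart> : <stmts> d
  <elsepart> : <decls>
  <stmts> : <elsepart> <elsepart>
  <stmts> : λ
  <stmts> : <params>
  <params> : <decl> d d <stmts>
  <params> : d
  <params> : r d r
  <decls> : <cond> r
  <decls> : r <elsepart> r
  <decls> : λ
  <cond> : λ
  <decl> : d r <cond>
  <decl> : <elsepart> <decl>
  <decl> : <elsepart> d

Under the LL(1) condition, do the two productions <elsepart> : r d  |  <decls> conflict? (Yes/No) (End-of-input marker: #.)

FIRST(r d) = { r } and FIRST(<decls>) = { r, λ }.
Both contain r, so the two alternatives are not disjoint — LL(1) conflict.

Yes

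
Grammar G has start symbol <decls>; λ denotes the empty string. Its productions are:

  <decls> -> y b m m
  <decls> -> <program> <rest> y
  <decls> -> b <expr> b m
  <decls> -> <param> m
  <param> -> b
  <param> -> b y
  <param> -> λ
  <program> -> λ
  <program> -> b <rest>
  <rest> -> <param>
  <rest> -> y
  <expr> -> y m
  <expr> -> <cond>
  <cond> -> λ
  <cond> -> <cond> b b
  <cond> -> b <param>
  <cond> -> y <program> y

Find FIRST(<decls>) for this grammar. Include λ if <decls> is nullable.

<decls> -> y b m m contributes {y}.
From <decls> -> <program> <rest> y: <program>, <rest> nullable, take FIRST(<program>) ∪ FIRST(<rest>) ∪ {y} = { b, y }.
<decls> -> b <expr> b m contributes {b}.
From <decls> -> <param> m: <param> nullable, take FIRST(<param>) ∪ {m} = { b, m }.
Union: FIRST(<decls>) = { b, m, y }.

{ b, m, y }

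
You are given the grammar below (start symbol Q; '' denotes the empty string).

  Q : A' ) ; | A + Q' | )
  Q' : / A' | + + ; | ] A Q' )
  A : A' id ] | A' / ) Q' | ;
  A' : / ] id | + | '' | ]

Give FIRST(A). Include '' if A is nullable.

{ +, /, ;, ], id }

From A : A' id ]: A' nullable, take FIRST(A') ∪ {id} = { +, /, ], id }.
From A : A' / ) Q': A' nullable, take FIRST(A') ∪ {/} = { +, /, ] }.
A : ; contributes {;}.
Union: FIRST(A) = { +, /, ;, ], id }.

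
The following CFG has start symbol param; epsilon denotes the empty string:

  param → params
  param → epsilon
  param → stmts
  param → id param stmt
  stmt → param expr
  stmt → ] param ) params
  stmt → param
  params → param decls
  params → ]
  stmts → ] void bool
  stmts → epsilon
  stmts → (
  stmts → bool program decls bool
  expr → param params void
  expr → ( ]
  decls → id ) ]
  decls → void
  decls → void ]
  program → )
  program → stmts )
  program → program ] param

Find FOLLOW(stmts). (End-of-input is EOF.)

{ EOF, (, ), ], bool, id, void }

In param → stmts: stmts is at the end, add FOLLOW(param) = { EOF, (, ), ], bool, id, void }.
In program → stmts ): add FIRST()) = { ) }.
Union: FOLLOW(stmts) = { EOF, (, ), ], bool, id, void }.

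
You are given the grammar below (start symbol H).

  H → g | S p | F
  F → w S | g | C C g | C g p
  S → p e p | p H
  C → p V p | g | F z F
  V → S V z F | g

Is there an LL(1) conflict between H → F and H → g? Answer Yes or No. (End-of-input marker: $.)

Yes

FIRST(F) = { g, p, w } and FIRST(g) = { g }.
Both contain g, so the two alternatives are not disjoint — LL(1) conflict.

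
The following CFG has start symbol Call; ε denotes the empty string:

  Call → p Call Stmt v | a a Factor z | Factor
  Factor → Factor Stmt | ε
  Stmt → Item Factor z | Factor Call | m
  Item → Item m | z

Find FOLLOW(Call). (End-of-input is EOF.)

Call is the start symbol, so EOF ∈ FOLLOW(Call).
In Call → p Call Stmt v: add FIRST(Stmt v) = { a, m, p, v, z }.
In Stmt → Factor Call: Call is at the end, add FOLLOW(Stmt) = { EOF, a, m, p, v, z }.
Union: FOLLOW(Call) = { EOF, a, m, p, v, z }.

{ EOF, a, m, p, v, z }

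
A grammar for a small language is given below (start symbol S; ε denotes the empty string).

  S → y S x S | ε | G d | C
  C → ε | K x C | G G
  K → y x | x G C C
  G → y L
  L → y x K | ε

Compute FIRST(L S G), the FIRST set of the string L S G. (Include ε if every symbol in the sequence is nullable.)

Add FIRST(L)\{ε} = { y }; L is nullable, continue.
Add FIRST(S)\{ε} = { x, y }; S is nullable, continue.
Add FIRST(G) = { y }; G is not nullable, stop.

{ x, y }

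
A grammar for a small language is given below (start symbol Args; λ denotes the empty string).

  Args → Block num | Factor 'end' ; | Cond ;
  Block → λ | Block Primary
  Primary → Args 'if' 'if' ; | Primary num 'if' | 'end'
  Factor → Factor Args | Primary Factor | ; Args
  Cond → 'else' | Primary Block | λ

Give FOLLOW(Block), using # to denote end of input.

In Args → Block num: add FIRST(num) = { num }.
In Block → Block Primary: add FIRST(Primary) = { 'else', 'end', ;, num }.
In Cond → Primary Block: Block is at the end, add FOLLOW(Cond) = { ; }.
Union: FOLLOW(Block) = { 'else', 'end', ;, num }.

{ 'else', 'end', ;, num }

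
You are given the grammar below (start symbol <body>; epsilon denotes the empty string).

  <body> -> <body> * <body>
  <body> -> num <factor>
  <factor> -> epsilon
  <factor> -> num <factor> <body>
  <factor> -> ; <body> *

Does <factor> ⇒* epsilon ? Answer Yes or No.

Yes

<factor> has an epsilon-production, so <factor> ⇒ epsilon.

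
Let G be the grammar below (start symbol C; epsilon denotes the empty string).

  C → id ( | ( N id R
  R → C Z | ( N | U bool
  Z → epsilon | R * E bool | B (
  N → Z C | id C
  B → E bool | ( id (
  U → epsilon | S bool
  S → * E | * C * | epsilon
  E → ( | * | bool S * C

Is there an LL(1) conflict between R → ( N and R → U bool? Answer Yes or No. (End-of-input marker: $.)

No

FIRST(( N) = { ( } and FIRST(U bool) = { *, bool }.
The FIRST sets are disjoint and neither alternative is nullable — no conflict.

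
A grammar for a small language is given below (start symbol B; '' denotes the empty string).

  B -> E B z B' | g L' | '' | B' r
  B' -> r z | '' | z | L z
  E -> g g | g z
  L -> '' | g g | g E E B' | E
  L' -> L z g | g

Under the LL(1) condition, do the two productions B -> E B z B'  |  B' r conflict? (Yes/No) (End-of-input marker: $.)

Yes

FIRST(E B z B') = { g } and FIRST(B' r) = { g, r, z }.
Both contain g, so the two alternatives are not disjoint — LL(1) conflict.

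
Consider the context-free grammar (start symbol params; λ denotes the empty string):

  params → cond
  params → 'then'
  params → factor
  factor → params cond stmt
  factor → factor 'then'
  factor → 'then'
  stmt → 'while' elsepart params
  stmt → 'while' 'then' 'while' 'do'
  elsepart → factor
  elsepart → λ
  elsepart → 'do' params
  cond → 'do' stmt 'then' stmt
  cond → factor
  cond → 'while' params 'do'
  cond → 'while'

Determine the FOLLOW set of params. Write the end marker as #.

params is the start symbol, so # ∈ FOLLOW(params).
In factor → params cond stmt: add FIRST(cond stmt) = { 'do', 'then', 'while' }.
In stmt → 'while' elsepart params: params is at the end, add FOLLOW(stmt) = { #, 'do', 'then', 'while' }.
In elsepart → 'do' params: params is at the end, add FOLLOW(elsepart) = { 'do', 'then', 'while' }.
In cond → 'while' params 'do': add FIRST('do') = { 'do' }.
Union: FOLLOW(params) = { #, 'do', 'then', 'while' }.

{ #, 'do', 'then', 'while' }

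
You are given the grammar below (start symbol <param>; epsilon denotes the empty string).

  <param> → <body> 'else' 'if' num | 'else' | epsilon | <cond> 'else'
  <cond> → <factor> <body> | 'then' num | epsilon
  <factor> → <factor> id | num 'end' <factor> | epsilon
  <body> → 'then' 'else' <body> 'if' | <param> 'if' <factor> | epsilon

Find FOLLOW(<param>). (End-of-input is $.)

<param> is the start symbol, so $ ∈ FOLLOW(<param>).
In <body> → <param> 'if' <factor>: add FIRST('if' <factor>) = { 'if' }.
Union: FOLLOW(<param>) = { $, 'if' }.

{ $, 'if' }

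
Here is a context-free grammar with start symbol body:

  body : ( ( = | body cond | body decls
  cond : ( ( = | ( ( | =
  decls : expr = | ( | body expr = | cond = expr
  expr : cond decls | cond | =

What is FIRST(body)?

body : ( ( = contributes {(}.
From body : body cond: add FIRST(body) = { ( }.
From body : body decls: add FIRST(body) = { ( }.
Union: FIRST(body) = { ( }.

{ ( }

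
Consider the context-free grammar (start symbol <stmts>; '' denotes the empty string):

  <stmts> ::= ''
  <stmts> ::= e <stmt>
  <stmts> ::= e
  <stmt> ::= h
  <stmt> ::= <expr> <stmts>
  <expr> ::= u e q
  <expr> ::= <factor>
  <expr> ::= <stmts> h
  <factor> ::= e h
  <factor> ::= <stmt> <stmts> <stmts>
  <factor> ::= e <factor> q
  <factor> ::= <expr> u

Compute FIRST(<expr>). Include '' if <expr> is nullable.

{ e, h, u }

<expr> ::= u e q contributes {u}.
From <expr> ::= <factor>: add FIRST(<factor>) = { e, h, u }.
From <expr> ::= <stmts> h: <stmts> nullable, take FIRST(<stmts>) ∪ {h} = { e, h }.
Union: FIRST(<expr>) = { e, h, u }.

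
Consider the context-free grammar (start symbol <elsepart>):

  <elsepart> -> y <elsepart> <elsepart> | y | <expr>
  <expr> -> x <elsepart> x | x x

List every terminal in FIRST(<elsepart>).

{ x, y }

<elsepart> -> y <elsepart> <elsepart> contributes {y}.
<elsepart> -> y contributes {y}.
From <elsepart> -> <expr>: add FIRST(<expr>) = { x }.
Union: FIRST(<elsepart>) = { x, y }.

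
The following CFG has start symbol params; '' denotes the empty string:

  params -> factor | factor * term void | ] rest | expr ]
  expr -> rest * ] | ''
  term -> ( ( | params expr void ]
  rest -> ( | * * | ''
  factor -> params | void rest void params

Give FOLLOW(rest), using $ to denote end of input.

In params -> ] rest: rest is at the end, add FOLLOW(params) = { $, (, *, void }.
In expr -> rest * ]: add FIRST(* ]) = { * }.
In factor -> void rest void params: add FIRST(void params) = { void }.
Union: FOLLOW(rest) = { $, (, *, void }.

{ $, (, *, void }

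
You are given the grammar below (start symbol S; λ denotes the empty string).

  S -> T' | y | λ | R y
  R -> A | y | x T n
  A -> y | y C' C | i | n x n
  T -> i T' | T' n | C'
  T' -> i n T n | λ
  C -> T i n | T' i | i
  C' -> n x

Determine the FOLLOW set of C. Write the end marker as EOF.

In A -> y C' C: C is at the end, add FOLLOW(A) = { y }.
Union: FOLLOW(C) = { y }.

{ y }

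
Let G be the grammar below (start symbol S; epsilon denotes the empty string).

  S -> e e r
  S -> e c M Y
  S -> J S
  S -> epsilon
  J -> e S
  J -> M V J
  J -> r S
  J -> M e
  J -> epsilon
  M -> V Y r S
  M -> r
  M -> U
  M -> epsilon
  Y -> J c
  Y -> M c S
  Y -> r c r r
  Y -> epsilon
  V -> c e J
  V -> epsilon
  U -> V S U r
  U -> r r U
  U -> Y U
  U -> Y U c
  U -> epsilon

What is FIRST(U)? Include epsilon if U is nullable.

From U -> V S U r: V, S, U nullable, take FIRST(V) ∪ FIRST(S) ∪ FIRST(U) ∪ {r} = { c, e, r }.
U -> r r U contributes {r}.
From U -> Y U: Y, U nullable, take FIRST(Y) ∪ FIRST(U) = { c, e, r }; also epsilon since the whole RHS is nullable.
From U -> Y U c: Y, U nullable, take FIRST(Y) ∪ FIRST(U) ∪ {c} = { c, e, r }.
U -> epsilon contributes epsilon.
Union: FIRST(U) = { c, e, r, epsilon }.

{ c, e, r, epsilon }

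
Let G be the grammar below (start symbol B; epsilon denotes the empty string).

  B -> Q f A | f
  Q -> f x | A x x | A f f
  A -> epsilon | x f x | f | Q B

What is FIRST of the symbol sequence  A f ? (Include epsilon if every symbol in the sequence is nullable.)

Add FIRST(A)\{epsilon} = { f, x }; A is nullable, continue.
f is a terminal; add {f} and stop.

{ f, x }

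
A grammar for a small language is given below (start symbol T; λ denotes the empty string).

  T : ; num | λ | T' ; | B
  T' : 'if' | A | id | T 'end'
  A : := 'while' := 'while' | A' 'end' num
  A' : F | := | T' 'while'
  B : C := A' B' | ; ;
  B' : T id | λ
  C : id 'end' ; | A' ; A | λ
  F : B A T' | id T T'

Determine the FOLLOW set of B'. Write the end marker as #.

{ #, 'end', 'if', :=, ;, id }

In B : C := A' B': B' is at the end, add FOLLOW(B) = { #, 'end', 'if', :=, ;, id }.
Union: FOLLOW(B') = { #, 'end', 'if', :=, ;, id }.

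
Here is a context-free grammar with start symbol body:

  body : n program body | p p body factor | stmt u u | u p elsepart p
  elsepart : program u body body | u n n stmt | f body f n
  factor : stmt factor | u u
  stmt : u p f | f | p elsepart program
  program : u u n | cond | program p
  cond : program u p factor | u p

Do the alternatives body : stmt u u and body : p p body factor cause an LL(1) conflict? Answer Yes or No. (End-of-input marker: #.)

Yes

FIRST(stmt u u) = { f, p, u } and FIRST(p p body factor) = { p }.
Both contain p, so the two alternatives are not disjoint — LL(1) conflict.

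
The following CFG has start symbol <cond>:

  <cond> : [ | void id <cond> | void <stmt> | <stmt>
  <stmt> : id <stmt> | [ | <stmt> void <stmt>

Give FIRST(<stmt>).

<stmt> : id <stmt> contributes {id}.
<stmt> : [ contributes {[}.
From <stmt> : <stmt> void <stmt>: add FIRST(<stmt>) = { [, id }.
Union: FIRST(<stmt>) = { [, id }.

{ [, id }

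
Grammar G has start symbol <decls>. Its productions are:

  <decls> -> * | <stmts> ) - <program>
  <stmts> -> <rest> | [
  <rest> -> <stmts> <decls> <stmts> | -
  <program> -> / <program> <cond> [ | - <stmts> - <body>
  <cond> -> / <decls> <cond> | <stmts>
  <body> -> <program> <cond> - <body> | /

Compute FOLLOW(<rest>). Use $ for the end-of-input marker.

{ ), *, -, [ }

In <stmts> -> <rest>: <rest> is at the end, add FOLLOW(<stmts>) = { ), *, -, [ }.
Union: FOLLOW(<rest>) = { ), *, -, [ }.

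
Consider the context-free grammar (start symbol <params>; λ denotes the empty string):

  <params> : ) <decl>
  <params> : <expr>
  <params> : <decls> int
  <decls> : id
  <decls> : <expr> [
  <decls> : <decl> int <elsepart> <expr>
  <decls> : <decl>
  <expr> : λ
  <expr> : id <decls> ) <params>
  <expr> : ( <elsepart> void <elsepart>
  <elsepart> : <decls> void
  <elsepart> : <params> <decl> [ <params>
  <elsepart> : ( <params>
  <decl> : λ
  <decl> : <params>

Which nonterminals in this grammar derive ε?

{ <decl>, <decls>, <expr>, <params> }

Directly nullable (have an λ-production): <expr>, <decl>.
<params> : <expr> with every symbol nullable, so <params> is nullable.
<decls> : <decl> with every symbol nullable, so <decls> is nullable.
No other nonterminal has a production whose RHS symbols are all nullable.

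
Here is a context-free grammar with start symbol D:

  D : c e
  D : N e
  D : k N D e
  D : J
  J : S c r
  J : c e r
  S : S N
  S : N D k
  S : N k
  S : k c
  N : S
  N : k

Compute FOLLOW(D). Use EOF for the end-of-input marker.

D is the start symbol, so EOF ∈ FOLLOW(D).
In D : k N D e: add FIRST(e) = { e }.
In S : N D k: add FIRST(k) = { k }.
Union: FOLLOW(D) = { EOF, e, k }.

{ EOF, e, k }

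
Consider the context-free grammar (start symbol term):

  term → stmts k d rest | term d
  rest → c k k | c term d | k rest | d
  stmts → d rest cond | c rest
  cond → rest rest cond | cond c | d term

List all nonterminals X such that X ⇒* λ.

{ } (none)

No nonterminal has an empty production or an RHS whose symbols are all nullable.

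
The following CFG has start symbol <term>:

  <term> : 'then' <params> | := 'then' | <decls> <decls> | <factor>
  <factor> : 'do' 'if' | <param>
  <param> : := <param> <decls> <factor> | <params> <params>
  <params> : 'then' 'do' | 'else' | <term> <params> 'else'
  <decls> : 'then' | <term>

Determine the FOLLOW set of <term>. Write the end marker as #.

{ #, 'do', 'else', 'then', := }

<term> is the start symbol, so # ∈ FOLLOW(<term>).
In <params> : <term> <params> 'else': add FIRST(<params> 'else') = { 'do', 'else', 'then', := }.
In <decls> : <term>: <term> is at the end, add FOLLOW(<decls>) = { #, 'do', 'else', 'then', := }.
Union: FOLLOW(<term>) = { #, 'do', 'else', 'then', := }.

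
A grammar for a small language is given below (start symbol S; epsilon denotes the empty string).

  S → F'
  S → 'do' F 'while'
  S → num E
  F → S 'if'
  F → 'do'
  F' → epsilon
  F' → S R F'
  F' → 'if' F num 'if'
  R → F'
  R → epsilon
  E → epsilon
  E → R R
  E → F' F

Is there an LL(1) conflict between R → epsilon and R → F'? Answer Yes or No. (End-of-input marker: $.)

Yes

FIRST(epsilon) = { epsilon } and FIRST(F') = { 'do', 'if', num, epsilon }.
Both alternatives are nullable, violating the LL(1) condition.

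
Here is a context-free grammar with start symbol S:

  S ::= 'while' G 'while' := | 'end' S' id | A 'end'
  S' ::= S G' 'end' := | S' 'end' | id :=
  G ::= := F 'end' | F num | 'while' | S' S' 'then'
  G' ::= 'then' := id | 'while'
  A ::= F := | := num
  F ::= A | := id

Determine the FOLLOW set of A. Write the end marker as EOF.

In S ::= A 'end': add FIRST('end') = { 'end' }.
In F ::= A: A is at the end, add FOLLOW(F) = { 'end', :=, num }.
Union: FOLLOW(A) = { 'end', :=, num }.

{ 'end', :=, num }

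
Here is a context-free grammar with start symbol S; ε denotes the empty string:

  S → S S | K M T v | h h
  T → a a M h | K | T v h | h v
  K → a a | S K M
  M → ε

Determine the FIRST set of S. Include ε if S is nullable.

{ a, h }

From S → S S: add FIRST(S) = { a, h }.
From S → K M T v: add FIRST(K) = { a, h }.
S → h h contributes {h}.
Union: FIRST(S) = { a, h }.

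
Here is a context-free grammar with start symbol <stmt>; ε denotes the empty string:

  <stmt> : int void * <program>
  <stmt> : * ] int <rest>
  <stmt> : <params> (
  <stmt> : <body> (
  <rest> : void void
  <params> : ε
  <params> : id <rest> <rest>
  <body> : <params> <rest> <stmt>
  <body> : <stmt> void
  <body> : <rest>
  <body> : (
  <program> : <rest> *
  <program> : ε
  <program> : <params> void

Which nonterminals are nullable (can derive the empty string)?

{ <params>, <program> }

Directly nullable (have an ε-production): <params>, <program>.
No other nonterminal has a production whose RHS symbols are all nullable.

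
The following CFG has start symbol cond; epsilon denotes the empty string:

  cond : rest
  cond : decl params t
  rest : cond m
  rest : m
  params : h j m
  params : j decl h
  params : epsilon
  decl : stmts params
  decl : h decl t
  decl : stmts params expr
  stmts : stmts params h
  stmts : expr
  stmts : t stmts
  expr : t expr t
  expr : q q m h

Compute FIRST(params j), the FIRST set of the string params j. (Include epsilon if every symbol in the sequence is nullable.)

{ h, j }

Add FIRST(params)\{epsilon} = { h, j }; params is nullable, continue.
j is a terminal; add {j} and stop.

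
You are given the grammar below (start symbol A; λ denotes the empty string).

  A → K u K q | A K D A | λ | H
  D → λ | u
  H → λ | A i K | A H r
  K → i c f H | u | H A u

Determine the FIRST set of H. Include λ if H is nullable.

{ i, r, u, λ }

H → λ contributes λ.
From H → A i K: A nullable, take FIRST(A) ∪ {i} = { i, r, u }.
From H → A H r: A, H nullable, take FIRST(A) ∪ FIRST(H) ∪ {r} = { i, r, u }.
Union: FIRST(H) = { i, r, u, λ }.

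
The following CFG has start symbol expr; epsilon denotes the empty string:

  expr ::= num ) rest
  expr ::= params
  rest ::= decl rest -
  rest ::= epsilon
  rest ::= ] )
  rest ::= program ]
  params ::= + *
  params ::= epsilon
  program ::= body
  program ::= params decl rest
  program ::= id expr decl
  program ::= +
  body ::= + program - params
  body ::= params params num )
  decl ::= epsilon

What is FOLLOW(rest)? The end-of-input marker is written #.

In expr ::= num ) rest: rest is at the end, add FOLLOW(expr) = { #, -, ] }.
In rest ::= decl rest -: add FIRST(-) = { - }.
In program ::= params decl rest: rest is at the end, add FOLLOW(program) = { -, ] }.
Union: FOLLOW(rest) = { #, -, ] }.

{ #, -, ] }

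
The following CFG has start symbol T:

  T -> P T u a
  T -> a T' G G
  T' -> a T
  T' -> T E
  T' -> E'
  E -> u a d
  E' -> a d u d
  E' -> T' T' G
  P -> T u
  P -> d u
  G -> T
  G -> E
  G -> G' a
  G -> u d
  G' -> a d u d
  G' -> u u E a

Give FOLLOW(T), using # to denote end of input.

{ #, a, d, u }

T is the start symbol, so # ∈ FOLLOW(T).
In T -> P T u a: add FIRST(u a) = { u }.
In T' -> a T: T is at the end, add FOLLOW(T') = { a, d, u }.
In T' -> T E: add FIRST(E) = { u }.
In P -> T u: add FIRST(u) = { u }.
In G -> T: T is at the end, add FOLLOW(G) = { #, a, d, u }.
Union: FOLLOW(T) = { #, a, d, u }.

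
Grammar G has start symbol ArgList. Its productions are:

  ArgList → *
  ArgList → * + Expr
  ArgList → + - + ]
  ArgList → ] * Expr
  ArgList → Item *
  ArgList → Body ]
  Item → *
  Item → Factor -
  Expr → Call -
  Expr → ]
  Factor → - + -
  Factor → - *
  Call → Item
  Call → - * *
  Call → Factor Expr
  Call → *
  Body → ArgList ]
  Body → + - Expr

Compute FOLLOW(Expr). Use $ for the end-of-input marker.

{ $, -, ] }

In ArgList → * + Expr: Expr is at the end, add FOLLOW(ArgList) = { $, ] }.
In ArgList → ] * Expr: Expr is at the end, add FOLLOW(ArgList) = { $, ] }.
In Call → Factor Expr: Expr is at the end, add FOLLOW(Call) = { - }.
In Body → + - Expr: Expr is at the end, add FOLLOW(Body) = { ] }.
Union: FOLLOW(Expr) = { $, -, ] }.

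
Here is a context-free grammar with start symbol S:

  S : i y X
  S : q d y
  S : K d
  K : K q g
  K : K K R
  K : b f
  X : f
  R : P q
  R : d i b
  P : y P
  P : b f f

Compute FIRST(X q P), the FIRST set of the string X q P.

{ f }

Add FIRST(X) = { f }; X is not nullable, stop.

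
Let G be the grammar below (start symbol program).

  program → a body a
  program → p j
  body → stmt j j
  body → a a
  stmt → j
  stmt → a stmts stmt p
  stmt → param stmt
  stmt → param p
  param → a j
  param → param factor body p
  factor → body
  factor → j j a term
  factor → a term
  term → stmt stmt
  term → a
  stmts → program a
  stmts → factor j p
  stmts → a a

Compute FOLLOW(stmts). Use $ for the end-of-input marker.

{ a, j }

In stmt → a stmts stmt p: add FIRST(stmt p) = { a, j }.
Union: FOLLOW(stmts) = { a, j }.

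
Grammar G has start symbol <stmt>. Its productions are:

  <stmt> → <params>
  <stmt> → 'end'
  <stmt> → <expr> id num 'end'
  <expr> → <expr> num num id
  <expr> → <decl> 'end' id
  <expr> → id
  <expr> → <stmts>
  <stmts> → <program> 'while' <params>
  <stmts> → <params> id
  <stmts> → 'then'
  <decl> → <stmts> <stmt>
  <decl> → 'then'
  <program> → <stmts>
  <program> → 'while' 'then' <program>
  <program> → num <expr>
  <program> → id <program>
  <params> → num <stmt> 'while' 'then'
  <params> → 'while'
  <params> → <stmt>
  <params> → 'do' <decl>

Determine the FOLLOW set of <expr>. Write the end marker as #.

In <stmt> → <expr> id num 'end': add FIRST(id num 'end') = { id }.
In <expr> → <expr> num num id: add FIRST(num num id) = { num }.
In <program> → num <expr>: <expr> is at the end, add FOLLOW(<program>) = { 'while' }.
Union: FOLLOW(<expr>) = { 'while', id, num }.

{ 'while', id, num }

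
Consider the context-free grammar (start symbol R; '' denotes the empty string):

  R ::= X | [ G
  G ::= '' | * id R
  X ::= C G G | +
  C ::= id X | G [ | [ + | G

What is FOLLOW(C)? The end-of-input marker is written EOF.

In X ::= C G G: add FIRST(G G)\{''} = { * }.
  Since G G is nullable, also add FOLLOW(X) = { EOF, *, [ }.
Union: FOLLOW(C) = { EOF, *, [ }.

{ EOF, *, [ }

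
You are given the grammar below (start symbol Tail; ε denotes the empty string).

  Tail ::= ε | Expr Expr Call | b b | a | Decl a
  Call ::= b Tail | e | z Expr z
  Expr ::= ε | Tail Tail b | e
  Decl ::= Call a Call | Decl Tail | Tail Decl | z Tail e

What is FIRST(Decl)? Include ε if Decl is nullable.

From Decl ::= Call a Call: add FIRST(Call) = { b, e, z }.
From Decl ::= Decl Tail: add FIRST(Decl) = { a, b, e, z }.
From Decl ::= Tail Decl: Tail nullable, take FIRST(Tail) ∪ FIRST(Decl) = { a, b, e, z }.
Decl ::= z Tail e contributes {z}.
Union: FIRST(Decl) = { a, b, e, z }.

{ a, b, e, z }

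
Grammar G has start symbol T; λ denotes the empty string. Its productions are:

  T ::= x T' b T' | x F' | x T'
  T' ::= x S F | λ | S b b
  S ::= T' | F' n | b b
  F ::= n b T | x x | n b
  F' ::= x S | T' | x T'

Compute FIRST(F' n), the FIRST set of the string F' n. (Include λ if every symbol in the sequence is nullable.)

{ b, n, x }

Add FIRST(F')\{λ} = { b, n, x }; F' is nullable, continue.
n is a terminal; add {n} and stop.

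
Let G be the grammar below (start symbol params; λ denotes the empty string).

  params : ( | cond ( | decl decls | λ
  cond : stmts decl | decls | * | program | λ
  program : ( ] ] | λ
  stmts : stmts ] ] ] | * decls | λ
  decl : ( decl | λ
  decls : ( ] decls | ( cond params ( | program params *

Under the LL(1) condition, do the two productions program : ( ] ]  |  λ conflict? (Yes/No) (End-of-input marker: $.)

Yes

FIRST(( ] ]) = { ( } and FIRST(λ) = { λ }.
The second alternative is nullable and FOLLOW(program) = { (, *, ] } shares ( with FIRST of the first — conflict.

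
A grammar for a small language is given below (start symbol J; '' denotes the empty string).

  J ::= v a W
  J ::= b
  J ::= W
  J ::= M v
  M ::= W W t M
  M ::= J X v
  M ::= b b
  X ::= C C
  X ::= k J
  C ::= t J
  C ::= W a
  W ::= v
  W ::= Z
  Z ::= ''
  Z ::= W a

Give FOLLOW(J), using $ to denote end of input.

{ $, a, k, t, v }

J is the start symbol, so $ ∈ FOLLOW(J).
In M ::= J X v: add FIRST(X v) = { a, k, t, v }.
In X ::= k J: J is at the end, add FOLLOW(X) = { v }.
In C ::= t J: J is at the end, add FOLLOW(C) = { a, t, v }.
Union: FOLLOW(J) = { $, a, k, t, v }.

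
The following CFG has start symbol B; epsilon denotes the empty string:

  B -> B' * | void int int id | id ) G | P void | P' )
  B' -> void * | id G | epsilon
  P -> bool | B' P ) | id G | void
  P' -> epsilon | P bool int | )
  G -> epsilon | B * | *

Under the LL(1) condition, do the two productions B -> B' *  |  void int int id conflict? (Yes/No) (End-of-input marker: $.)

FIRST(B' *) = { *, id, void } and FIRST(void int int id) = { void }.
Both contain void, so the two alternatives are not disjoint — LL(1) conflict.

Yes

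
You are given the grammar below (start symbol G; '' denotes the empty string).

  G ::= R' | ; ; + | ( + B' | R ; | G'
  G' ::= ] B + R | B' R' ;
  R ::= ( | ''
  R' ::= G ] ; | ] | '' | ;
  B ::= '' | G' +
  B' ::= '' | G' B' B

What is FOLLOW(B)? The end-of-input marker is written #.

{ #, (, +, ;, ] }

In G' ::= ] B + R: add FIRST(+ R) = { + }.
In B' ::= G' B' B: B is at the end, add FOLLOW(B') = { #, (, ;, ] }.
Union: FOLLOW(B) = { #, (, +, ;, ] }.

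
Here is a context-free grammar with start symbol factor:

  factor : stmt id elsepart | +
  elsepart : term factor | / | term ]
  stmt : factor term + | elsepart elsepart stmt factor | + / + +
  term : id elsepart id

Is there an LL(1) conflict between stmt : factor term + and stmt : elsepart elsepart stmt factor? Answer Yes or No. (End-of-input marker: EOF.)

FIRST(factor term +) = { +, /, id } and FIRST(elsepart elsepart stmt factor) = { /, id }.
Both contain /, so the two alternatives are not disjoint — LL(1) conflict.

Yes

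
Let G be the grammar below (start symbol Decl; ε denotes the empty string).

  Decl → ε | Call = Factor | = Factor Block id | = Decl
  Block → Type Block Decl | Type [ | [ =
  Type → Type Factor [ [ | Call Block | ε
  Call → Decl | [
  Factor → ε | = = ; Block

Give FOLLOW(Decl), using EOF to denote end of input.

{ EOF, =, [, id }

Decl is the start symbol, so EOF ∈ FOLLOW(Decl).
In Decl → = Decl: Decl is at the end, add FOLLOW(Decl) = { EOF, =, [, id }.
In Block → Type Block Decl: Decl is at the end, add FOLLOW(Block) = { EOF, =, [, id }.
In Call → Decl: Decl is at the end, add FOLLOW(Call) = { =, [ }.
Union: FOLLOW(Decl) = { EOF, =, [, id }.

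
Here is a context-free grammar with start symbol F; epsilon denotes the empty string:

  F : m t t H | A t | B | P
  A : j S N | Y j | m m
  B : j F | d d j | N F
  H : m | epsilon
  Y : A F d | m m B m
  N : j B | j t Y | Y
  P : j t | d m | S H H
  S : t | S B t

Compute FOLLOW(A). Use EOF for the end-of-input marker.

{ d, j, m, t }

In F : A t: add FIRST(t) = { t }.
In Y : A F d: add FIRST(F d) = { d, j, m, t }.
Union: FOLLOW(A) = { d, j, m, t }.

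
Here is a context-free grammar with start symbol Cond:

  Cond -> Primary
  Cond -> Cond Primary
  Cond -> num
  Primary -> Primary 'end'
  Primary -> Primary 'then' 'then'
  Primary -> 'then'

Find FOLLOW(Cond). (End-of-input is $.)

Cond is the start symbol, so $ ∈ FOLLOW(Cond).
In Cond -> Cond Primary: add FIRST(Primary) = { 'then' }.
Union: FOLLOW(Cond) = { $, 'then' }.

{ $, 'then' }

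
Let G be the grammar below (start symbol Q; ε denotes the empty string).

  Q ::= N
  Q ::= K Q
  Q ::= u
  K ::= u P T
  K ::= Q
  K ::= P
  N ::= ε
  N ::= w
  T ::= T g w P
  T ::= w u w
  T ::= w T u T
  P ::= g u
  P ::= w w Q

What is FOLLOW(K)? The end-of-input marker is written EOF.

In Q ::= K Q: add FIRST(Q)\{ε} = { g, u, w }.
  Since Q is nullable, also add FOLLOW(Q) = { EOF, g, u, w }.
Union: FOLLOW(K) = { EOF, g, u, w }.

{ EOF, g, u, w }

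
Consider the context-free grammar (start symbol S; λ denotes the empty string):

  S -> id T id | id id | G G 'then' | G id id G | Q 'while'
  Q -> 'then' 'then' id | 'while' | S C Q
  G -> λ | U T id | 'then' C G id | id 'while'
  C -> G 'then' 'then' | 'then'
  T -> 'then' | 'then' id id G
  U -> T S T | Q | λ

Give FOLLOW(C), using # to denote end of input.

{ 'then', 'while', id }

In Q -> S C Q: add FIRST(Q) = { 'then', 'while', id }.
In G -> 'then' C G id: add FIRST(G id) = { 'then', 'while', id }.
Union: FOLLOW(C) = { 'then', 'while', id }.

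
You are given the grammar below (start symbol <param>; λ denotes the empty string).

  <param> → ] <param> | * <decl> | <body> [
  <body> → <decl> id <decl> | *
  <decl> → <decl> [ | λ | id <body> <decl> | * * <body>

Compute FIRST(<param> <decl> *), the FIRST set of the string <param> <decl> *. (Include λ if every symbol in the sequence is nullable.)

{ *, [, ], id }

Add FIRST(<param>) = { *, [, ], id }; <param> is not nullable, stop.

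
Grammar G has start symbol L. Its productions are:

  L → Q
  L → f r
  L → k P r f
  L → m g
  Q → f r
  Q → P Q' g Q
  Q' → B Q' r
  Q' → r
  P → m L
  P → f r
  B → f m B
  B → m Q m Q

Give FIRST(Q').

From Q' → B Q' r: add FIRST(B) = { f, m }.
Q' → r contributes {r}.
Union: FIRST(Q') = { f, m, r }.

{ f, m, r }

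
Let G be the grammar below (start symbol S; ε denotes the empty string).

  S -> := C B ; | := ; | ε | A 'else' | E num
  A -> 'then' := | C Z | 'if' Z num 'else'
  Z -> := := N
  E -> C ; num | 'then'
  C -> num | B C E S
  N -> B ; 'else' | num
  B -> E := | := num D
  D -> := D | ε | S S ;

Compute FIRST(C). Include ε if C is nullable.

C -> num contributes {num}.
From C -> B C E S: add FIRST(B) = { 'then', :=, num }.
Union: FIRST(C) = { 'then', :=, num }.

{ 'then', :=, num }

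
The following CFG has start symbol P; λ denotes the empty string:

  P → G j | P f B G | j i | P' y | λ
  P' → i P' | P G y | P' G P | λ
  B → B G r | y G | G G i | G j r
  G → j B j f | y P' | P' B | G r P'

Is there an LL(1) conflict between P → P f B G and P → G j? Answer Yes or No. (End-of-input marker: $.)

FIRST(P f B G) = { f, i, j, y } and FIRST(G j) = { f, i, j, y }.
Both contain f, so the two alternatives are not disjoint — LL(1) conflict.

Yes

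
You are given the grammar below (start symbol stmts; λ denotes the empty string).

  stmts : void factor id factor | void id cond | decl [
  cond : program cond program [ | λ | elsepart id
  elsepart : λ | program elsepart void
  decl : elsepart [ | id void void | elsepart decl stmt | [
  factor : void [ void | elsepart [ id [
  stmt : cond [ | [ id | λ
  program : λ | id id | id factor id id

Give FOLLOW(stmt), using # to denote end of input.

In decl : elsepart decl stmt: stmt is at the end, add FOLLOW(decl) = { [, id, void }.
Union: FOLLOW(stmt) = { [, id, void }.

{ [, id, void }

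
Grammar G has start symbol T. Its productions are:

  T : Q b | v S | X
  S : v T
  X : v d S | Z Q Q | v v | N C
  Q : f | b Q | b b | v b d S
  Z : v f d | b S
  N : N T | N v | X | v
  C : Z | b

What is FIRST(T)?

{ b, f, v }

From T : Q b: add FIRST(Q) = { b, f, v }.
T : v S contributes {v}.
From T : X: add FIRST(X) = { b, v }.
Union: FIRST(T) = { b, f, v }.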